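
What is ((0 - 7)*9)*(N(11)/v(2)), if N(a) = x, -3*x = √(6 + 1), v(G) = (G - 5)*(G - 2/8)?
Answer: -4*√7 ≈ -10.583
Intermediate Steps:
v(G) = (-5 + G)*(-¼ + G) (v(G) = (-5 + G)*(G - 2*⅛) = (-5 + G)*(G - ¼) = (-5 + G)*(-¼ + G))
x = -√7/3 (x = -√(6 + 1)/3 = -√7/3 ≈ -0.88192)
N(a) = -√7/3
((0 - 7)*9)*(N(11)/v(2)) = ((0 - 7)*9)*((-√7/3)/(5/4 + 2² - 21/4*2)) = (-7*9)*((-√7/3)/(5/4 + 4 - 21/2)) = -63*(-√7/3)/(-21/4) = -63*(-√7/3)*(-4)/21 = -4*√7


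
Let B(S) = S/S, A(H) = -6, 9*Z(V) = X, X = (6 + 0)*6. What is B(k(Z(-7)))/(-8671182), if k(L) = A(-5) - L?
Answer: -1/8671182 ≈ -1.1532e-7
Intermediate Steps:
X = 36 (X = 6*6 = 36)
Z(V) = 4 (Z(V) = (1/9)*36 = 4)
k(L) = -6 - L
B(S) = 1
B(k(Z(-7)))/(-8671182) = 1/(-8671182) = 1*(-1/8671182) = -1/8671182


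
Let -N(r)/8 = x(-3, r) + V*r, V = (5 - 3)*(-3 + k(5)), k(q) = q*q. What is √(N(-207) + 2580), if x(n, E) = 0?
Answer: 2*√18861 ≈ 274.67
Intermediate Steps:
k(q) = q²
V = 44 (V = (5 - 3)*(-3 + 5²) = 2*(-3 + 25) = 2*22 = 44)
N(r) = -352*r (N(r) = -8*(0 + 44*r) = -352*r)
√(N(-207) + 2580) = √(-352*(-207) + 2580) = √(72864 + 2580) = √75444 = 2*√18861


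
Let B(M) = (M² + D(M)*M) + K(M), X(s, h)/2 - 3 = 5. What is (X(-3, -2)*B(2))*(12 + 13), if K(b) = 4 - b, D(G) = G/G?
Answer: 3200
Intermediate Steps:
X(s, h) = 16 (X(s, h) = 6 + 2*5 = 6 + 10 = 16)
D(G) = 1
B(M) = 4 + M² (B(M) = (M² + 1*M) + (4 - M) = (M² + M) + (4 - M) = (M + M²) + (4 - M) = 4 + M²)
(X(-3, -2)*B(2))*(12 + 13) = (16*(4 + 2²))*(12 + 13) = (16*(4 + 4))*25 = (16*8)*25 = 128*25 = 3200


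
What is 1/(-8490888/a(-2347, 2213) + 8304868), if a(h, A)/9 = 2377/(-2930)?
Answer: 2377/22504926996 ≈ 1.0562e-7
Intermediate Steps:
a(h, A) = -21393/2930 (a(h, A) = 9*(2377/(-2930)) = 9*(2377*(-1/2930)) = 9*(-2377/2930) = -21393/2930)
1/(-8490888/a(-2347, 2213) + 8304868) = 1/(-8490888/(-21393/2930) + 8304868) = 1/(-8490888*(-2930/21393) + 8304868) = 1/(2764255760/2377 + 8304868) = 1/(22504926996/2377) = 2377/22504926996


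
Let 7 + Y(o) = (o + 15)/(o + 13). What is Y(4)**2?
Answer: 10000/289 ≈ 34.602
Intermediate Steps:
Y(o) = -7 + (15 + o)/(13 + o) (Y(o) = -7 + (o + 15)/(o + 13) = -7 + (15 + o)/(13 + o))
Y(4)**2 = (2*(-38 - 3*4)/(13 + 4))**2 = (2*(-38 - 12)/17)**2 = (2*(1/17)*(-50))**2 = (-100/17)**2 = 10000/289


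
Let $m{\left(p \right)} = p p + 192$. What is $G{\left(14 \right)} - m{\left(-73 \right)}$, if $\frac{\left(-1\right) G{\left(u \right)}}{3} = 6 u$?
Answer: $-5773$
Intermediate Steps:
$G{\left(u \right)} = - 18 u$ ($G{\left(u \right)} = - 3 \cdot 6 u = - 18 u$)
$m{\left(p \right)} = 192 + p^{2}$ ($m{\left(p \right)} = p^{2} + 192 = 192 + p^{2}$)
$G{\left(14 \right)} - m{\left(-73 \right)} = \left(-18\right) 14 - \left(192 + \left(-73\right)^{2}\right) = -252 - \left(192 + 5329\right) = -252 - 5521 = -5773$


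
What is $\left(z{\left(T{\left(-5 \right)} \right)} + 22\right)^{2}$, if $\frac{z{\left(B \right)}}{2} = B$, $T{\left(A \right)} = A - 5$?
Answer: $4$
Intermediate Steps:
$T{\left(A \right)} = -5 + A$ ($T{\left(A \right)} = A - 5 = -5 + A$)
$z{\left(B \right)} = 2 B$
$\left(z{\left(T{\left(-5 \right)} \right)} + 22\right)^{2} = \left(2 \left(-5 - 5\right) + 22\right)^{2} = \left(2 \left(-10\right) + 22\right)^{2} = \left(-20 + 22\right)^{2} = 2^{2} = 4$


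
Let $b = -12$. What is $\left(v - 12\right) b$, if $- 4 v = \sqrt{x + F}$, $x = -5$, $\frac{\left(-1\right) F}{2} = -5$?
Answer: $144 + 3 \sqrt{5} \approx 150.71$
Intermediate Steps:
$F = 10$ ($F = \left(-2\right) \left(-5\right) = 10$)
$v = - \frac{\sqrt{5}}{4}$ ($v = - \frac{\sqrt{-5 + 10}}{4} = - \frac{\sqrt{5}}{4} \approx -0.55902$)
$\left(v - 12\right) b = \left(- \frac{\sqrt{5}}{4} - 12\right) \left(-12\right) = \left(-12 - \frac{\sqrt{5}}{4}\right) \left(-12\right) = 144 + 3 \sqrt{5}$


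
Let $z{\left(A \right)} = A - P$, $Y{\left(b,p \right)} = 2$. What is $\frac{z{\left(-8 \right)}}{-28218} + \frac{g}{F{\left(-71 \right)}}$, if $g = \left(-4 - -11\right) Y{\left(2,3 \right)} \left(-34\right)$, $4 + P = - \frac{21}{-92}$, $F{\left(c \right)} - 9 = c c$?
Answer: $- \frac{616879103}{6555041400} \approx -0.094108$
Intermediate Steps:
$F{\left(c \right)} = 9 + c^{2}$ ($F{\left(c \right)} = 9 + c c = 9 + c^{2}$)
$P = - \frac{347}{92}$ ($P = -4 - \frac{21}{-92} = -4 - - \frac{21}{92} = -4 + \frac{21}{92} = - \frac{347}{92} \approx -3.7717$)
$z{\left(A \right)} = \frac{347}{92} + A$ ($z{\left(A \right)} = A - - \frac{347}{92} = A + \frac{347}{92} = \frac{347}{92} + A$)
$g = -476$ ($g = \left(-4 - -11\right) 2 \left(-34\right) = \left(-4 + 11\right) 2 \left(-34\right) = 7 \cdot 2 \left(-34\right) = 14 \left(-34\right) = -476$)
$\frac{z{\left(-8 \right)}}{-28218} + \frac{g}{F{\left(-71 \right)}} = \frac{\frac{347}{92} - 8}{-28218} - \frac{476}{9 + \left(-71\right)^{2}} = \left(- \frac{389}{92}\right) \left(- \frac{1}{28218}\right) - \frac{476}{9 + 5041} = \frac{389}{2596056} - \frac{476}{5050} = \frac{389}{2596056} - \frac{238}{2525} = - \frac{616879103}{6555041400}$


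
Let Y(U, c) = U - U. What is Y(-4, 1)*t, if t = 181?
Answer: 0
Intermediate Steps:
Y(U, c) = 0
Y(-4, 1)*t = 0*181 = 0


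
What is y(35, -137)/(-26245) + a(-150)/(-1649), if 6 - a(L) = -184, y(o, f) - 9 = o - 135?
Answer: -4836491/43278005 ≈ -0.11175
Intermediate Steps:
y(o, f) = -126 + o (y(o, f) = 9 + (o - 135) = 9 + (-135 + o) = -126 + o)
a(L) = 190 (a(L) = 6 - 1*(-184) = 6 + 184 = 190)
y(35, -137)/(-26245) + a(-150)/(-1649) = (-126 + 35)/(-26245) + 190/(-1649) = -91*(-1/26245) + 190*(-1/1649) = 91/26245 - 190/1649 = -4836491/43278005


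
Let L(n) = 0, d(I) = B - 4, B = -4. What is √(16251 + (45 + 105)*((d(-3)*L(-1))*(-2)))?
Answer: √16251 ≈ 127.48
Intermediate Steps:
d(I) = -8 (d(I) = -4 - 4 = -8)
√(16251 + (45 + 105)*((d(-3)*L(-1))*(-2))) = √(16251 + (45 + 105)*(-8*0*(-2))) = √(16251 + 150*(0*(-2))) = √(16251 + 150*0) = √(16251 + 0) = √16251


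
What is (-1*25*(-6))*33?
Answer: 4950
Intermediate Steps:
(-1*25*(-6))*33 = -25*(-6)*33 = 150*33 = 4950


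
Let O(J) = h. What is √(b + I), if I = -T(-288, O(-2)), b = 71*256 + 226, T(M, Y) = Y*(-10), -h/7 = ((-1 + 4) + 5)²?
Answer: √13922 ≈ 117.99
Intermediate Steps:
h = -448 (h = -7*((-1 + 4) + 5)² = -7*(3 + 5)² = -7*8² = -7*64 = -448)
O(J) = -448
T(M, Y) = -10*Y
b = 18402 (b = 18176 + 226 = 18402)
I = -4480 (I = -(-10)*(-448) = -1*4480 = -4480)
√(b + I) = √(18402 - 4480) = √13922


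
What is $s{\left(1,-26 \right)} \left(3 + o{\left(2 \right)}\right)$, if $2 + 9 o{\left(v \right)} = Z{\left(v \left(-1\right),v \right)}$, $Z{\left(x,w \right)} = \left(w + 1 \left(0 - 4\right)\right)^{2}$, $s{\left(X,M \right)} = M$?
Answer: $- \frac{754}{9} \approx -83.778$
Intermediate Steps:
$Z{\left(x,w \right)} = \left(-4 + w\right)^{2}$ ($Z{\left(x,w \right)} = \left(w + 1 \left(-4\right)\right)^{2} = \left(w - 4\right)^{2} = \left(-4 + w\right)^{2}$)
$o{\left(v \right)} = - \frac{2}{9} + \frac{\left(-4 + v\right)^{2}}{9}$
$s{\left(1,-26 \right)} \left(3 + o{\left(2 \right)}\right) = - 26 \left(3 - \left(\frac{2}{9} - \frac{\left(-4 + 2\right)^{2}}{9}\right)\right) = - 26 \left(3 - \left(\frac{2}{9} - \frac{\left(-2\right)^{2}}{9}\right)\right) = - 26 \left(3 + \left(- \frac{2}{9} + \frac{1}{9} \cdot 4\right)\right) = - 26 \left(3 + \left(- \frac{2}{9} + \frac{4}{9}\right)\right) = - 26 \left(3 + \frac{2}{9}\right) = \left(-26\right) \frac{29}{9} = - \frac{754}{9}$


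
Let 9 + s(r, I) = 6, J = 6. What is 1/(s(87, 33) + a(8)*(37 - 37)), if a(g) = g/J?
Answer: -⅓ ≈ -0.33333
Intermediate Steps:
a(g) = g/6
s(r, I) = -3 (s(r, I) = -9 + 6 = -3)
1/(s(87, 33) + a(8)*(37 - 37)) = 1/(-3 + ((⅙)*8)*(37 - 37)) = 1/(-3 + (4/3)*0) = 1/(-3 + 0) = 1/(-3) = -⅓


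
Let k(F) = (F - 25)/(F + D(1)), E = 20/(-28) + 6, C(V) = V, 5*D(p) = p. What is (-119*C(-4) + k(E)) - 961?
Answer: -15635/32 ≈ -488.59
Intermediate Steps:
D(p) = p/5
E = 37/7 (E = 20*(-1/28) + 6 = -5/7 + 6 = 37/7 ≈ 5.2857)
k(F) = (-25 + F)/(⅕ + F) (k(F) = (F - 25)/(F + (⅕)*1) = (-25 + F)/(F + ⅕) = (-25 + F)/(⅕ + F))
(-119*C(-4) + k(E)) - 961 = (-119*(-4) + 5*(-25 + 37/7)/(1 + 5*(37/7))) - 961 = (476 + 5*(-138/7)/(1 + 185/7)) - 961 = (476 + 5*(-138/7)/(192/7)) - 961 = (476 + 5*(7/192)*(-138/7)) - 961 = (476 - 115/32) - 961 = 15117/32 - 961 = -15635/32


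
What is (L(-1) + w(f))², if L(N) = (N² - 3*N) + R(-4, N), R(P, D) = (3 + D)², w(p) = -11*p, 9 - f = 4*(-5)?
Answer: 96721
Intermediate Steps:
f = 29 (f = 9 - 4*(-5) = 9 - 1*(-20) = 9 + 20 = 29)
L(N) = N² + (3 + N)² - 3*N (L(N) = (N² - 3*N) + (3 + N)² = N² + (3 + N)² - 3*N)
(L(-1) + w(f))² = ((9 + 2*(-1)² + 3*(-1)) - 11*29)² = ((9 + 2*1 - 3) - 319)² = ((9 + 2 - 3) - 319)² = (8 - 319)² = (-311)² = 96721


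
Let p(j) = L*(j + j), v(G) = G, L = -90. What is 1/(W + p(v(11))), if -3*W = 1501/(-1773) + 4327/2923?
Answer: -15547437/30787209608 ≈ -0.00050500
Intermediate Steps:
W = -3284348/15547437 (W = -(1501/(-1773) + 4327/2923)/3 = -(1501*(-1/1773) + 4327*(1/2923))/3 = -(-1501/1773 + 4327/2923)/3 = -⅓*3284348/5182479 = -3284348/15547437 ≈ -0.21125)
p(j) = -180*j (p(j) = -90*(j + j) = -180*j)
1/(W + p(v(11))) = 1/(-3284348/15547437 - 180*11) = 1/(-3284348/15547437 - 1980) = 1/(-30787209608/15547437) = -15547437/30787209608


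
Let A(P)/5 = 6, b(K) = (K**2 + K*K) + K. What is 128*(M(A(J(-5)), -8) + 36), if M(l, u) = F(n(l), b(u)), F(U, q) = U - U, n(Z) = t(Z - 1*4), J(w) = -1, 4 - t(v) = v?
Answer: 4608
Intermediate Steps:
t(v) = 4 - v
b(K) = K + 2*K**2 (b(K) = (K**2 + K**2) + K = 2*K**2 + K = K + 2*K**2)
n(Z) = 8 - Z (n(Z) = 4 - (Z - 1*4) = 4 - (Z - 4) = 4 - (-4 + Z) = 4 + (4 - Z) = 8 - Z)
F(U, q) = 0
A(P) = 30 (A(P) = 5*6 = 30)
M(l, u) = 0
128*(M(A(J(-5)), -8) + 36) = 128*(0 + 36) = 128*36 = 4608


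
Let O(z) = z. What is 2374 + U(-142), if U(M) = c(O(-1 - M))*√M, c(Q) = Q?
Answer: 2374 + 141*I*√142 ≈ 2374.0 + 1680.2*I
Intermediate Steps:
U(M) = √M*(-1 - M) (U(M) = (-1 - M)*√M = √M*(-1 - M))
2374 + U(-142) = 2374 + √(-142)*(-1 - 1*(-142)) = 2374 + (I*√142)*(-1 + 142) = 2374 + (I*√142)*141 = 2374 + 141*I*√142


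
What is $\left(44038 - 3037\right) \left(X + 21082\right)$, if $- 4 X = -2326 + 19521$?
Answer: $\frac{2752520133}{4} \approx 6.8813 \cdot 10^{8}$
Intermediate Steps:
$X = - \frac{17195}{4}$ ($X = - \frac{-2326 + 19521}{4} = \left(- \frac{1}{4}\right) 17195 = - \frac{17195}{4} \approx -4298.8$)
$\left(44038 - 3037\right) \left(X + 21082\right) = \left(44038 - 3037\right) \left(- \frac{17195}{4} + 21082\right) = 41001 \cdot \frac{67133}{4} = \frac{2752520133}{4}$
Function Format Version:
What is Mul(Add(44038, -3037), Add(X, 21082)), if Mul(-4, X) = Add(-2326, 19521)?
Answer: Rational(2752520133, 4) ≈ 6.8813e+8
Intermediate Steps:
X = Rational(-17195, 4) (X = Mul(Rational(-1, 4), Add(-2326, 19521)) = Mul(Rational(-1, 4), 17195) = Rational(-17195, 4) ≈ -4298.8)
Mul(Add(44038, -3037), Add(X, 21082)) = Mul(Add(44038, -3037), Add(Rational(-17195, 4), 21082)) = Mul(41001, Rational(67133, 4)) = Rational(2752520133, 4)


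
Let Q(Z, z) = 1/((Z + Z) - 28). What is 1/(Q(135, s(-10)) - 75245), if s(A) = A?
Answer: -242/18209289 ≈ -1.3290e-5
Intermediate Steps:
Q(Z, z) = 1/(-28 + 2*Z) (Q(Z, z) = 1/(2*Z - 28) = 1/(-28 + 2*Z))
1/(Q(135, s(-10)) - 75245) = 1/(1/(2*(-14 + 135)) - 75245) = 1/((1/2)/121 - 75245) = 1/((1/2)*(1/121) - 75245) = 1/(1/242 - 75245) = 1/(-18209289/242) = -242/18209289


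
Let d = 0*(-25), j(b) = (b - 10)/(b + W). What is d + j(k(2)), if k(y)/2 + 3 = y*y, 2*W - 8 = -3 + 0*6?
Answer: -16/9 ≈ -1.7778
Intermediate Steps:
W = 5/2 (W = 4 + (-3 + 0*6)/2 = 4 + (-3 + 0)/2 = 4 + (1/2)*(-3) = 4 - 3/2 = 5/2 ≈ 2.5000)
k(y) = -6 + 2*y**2 (k(y) = -6 + 2*(y*y) = -6 + 2*y**2)
j(b) = (-10 + b)/(5/2 + b) (j(b) = (b - 10)/(b + 5/2) = (-10 + b)/(5/2 + b))
d = 0
d + j(k(2)) = 0 + 2*(-10 + (-6 + 2*2**2))/(5 + 2*(-6 + 2*2**2)) = 0 + 2*(-10 + (-6 + 2*4))/(5 + 2*(-6 + 2*4)) = 0 + 2*(-10 + (-6 + 8))/(5 + 2*(-6 + 8)) = 0 + 2*(-10 + 2)/(5 + 2*2) = 0 + 2*(-8)/(5 + 4) = 0 + 2*(-8)/9 = 0 + 2*(1/9)*(-8) = 0 - 16/9 = -16/9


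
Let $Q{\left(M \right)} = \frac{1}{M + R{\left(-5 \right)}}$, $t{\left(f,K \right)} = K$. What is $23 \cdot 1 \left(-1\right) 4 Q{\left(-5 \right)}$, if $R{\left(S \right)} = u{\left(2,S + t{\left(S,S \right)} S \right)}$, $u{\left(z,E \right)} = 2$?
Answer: $\frac{92}{3} \approx 30.667$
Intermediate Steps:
$R{\left(S \right)} = 2$
$Q{\left(M \right)} = \frac{1}{2 + M}$ ($Q{\left(M \right)} = \frac{1}{M + 2} = \frac{1}{2 + M}$)
$23 \cdot 1 \left(-1\right) 4 Q{\left(-5 \right)} = \frac{23 \cdot 1 \left(-1\right) 4}{2 - 5} = \frac{23 \left(\left(-1\right) 4\right)}{-3} = 23 \left(-4\right) \left(- \frac{1}{3}\right) = \left(-92\right) \left(- \frac{1}{3}\right) = \frac{92}{3}$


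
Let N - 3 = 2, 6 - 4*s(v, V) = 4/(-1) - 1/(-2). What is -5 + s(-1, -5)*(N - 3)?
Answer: -1/4 ≈ -0.25000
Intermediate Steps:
s(v, V) = 19/8 (s(v, V) = 3/2 - (4/(-1) - 1/(-2))/4 = 3/2 - (4*(-1) - 1*(-1/2))/4 = 3/2 - (-4 + 1/2)/4 = 3/2 - 1/4*(-7/2) = 3/2 + 7/8 = 19/8)
N = 5 (N = 3 + 2 = 5)
-5 + s(-1, -5)*(N - 3) = -5 + 19*(5 - 3)/8 = -5 + (19/8)*2 = -5 + 19/4 = -1/4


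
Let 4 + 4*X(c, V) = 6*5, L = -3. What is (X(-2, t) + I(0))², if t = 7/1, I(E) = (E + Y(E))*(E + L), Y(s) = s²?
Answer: 169/4 ≈ 42.250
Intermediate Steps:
I(E) = (-3 + E)*(E + E²) (I(E) = (E + E²)*(E - 3) = (E + E²)*(-3 + E) = (-3 + E)*(E + E²))
t = 7 (t = 7*1 = 7)
X(c, V) = 13/2 (X(c, V) = -1 + (6*5)/4 = -1 + (¼)*30 = -1 + 15/2 = 13/2)
(X(-2, t) + I(0))² = (13/2 + 0*(-3 + 0² - 2*0))² = (13/2 + 0*(-3 + 0 + 0))² = (13/2 + 0*(-3))² = (13/2 + 0)² = (13/2)² = 169/4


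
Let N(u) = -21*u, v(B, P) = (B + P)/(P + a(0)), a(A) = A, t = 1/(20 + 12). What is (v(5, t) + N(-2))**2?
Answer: 41209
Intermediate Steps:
t = 1/32 ≈ 0.031250
v(B, P) = (B + P)/P (v(B, P) = (B + P)/(P + 0) = (B + P)/P)
(v(5, t) + N(-2))**2 = ((5 + 1/32)/(1/32) - 21*(-2))**2 = (32*(161/32) + 42)**2 = (161 + 42)**2 = 203**2 = 41209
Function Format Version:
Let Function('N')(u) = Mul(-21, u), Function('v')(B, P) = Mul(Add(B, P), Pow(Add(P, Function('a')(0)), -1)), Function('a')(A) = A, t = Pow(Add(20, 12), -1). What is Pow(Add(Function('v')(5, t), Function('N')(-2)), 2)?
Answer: 41209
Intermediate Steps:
t = Rational(1, 32) (t = Pow(32, -1) = Rational(1, 32) ≈ 0.031250)
Function('v')(B, P) = Mul(Pow(P, -1), Add(B, P)) (Function('v')(B, P) = Mul(Add(B, P), Pow(Add(P, 0), -1)) = Mul(Add(B, P), Pow(P, -1)) = Mul(Pow(P, -1), Add(B, P)))
Pow(Add(Function('v')(5, t), Function('N')(-2)), 2) = Pow(Add(Mul(Pow(Rational(1, 32), -1), Add(5, Rational(1, 32))), Mul(-21, -2)), 2) = Pow(Add(Mul(32, Rational(161, 32)), 42), 2) = Pow(Add(161, 42), 2) = Pow(203, 2) = 41209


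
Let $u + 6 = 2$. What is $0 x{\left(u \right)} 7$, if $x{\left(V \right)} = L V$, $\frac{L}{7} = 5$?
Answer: $0$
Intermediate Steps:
$u = -4$ ($u = -6 + 2 = -4$)
$L = 35$ ($L = 7 \cdot 5 = 35$)
$x{\left(V \right)} = 35 V$
$0 x{\left(u \right)} 7 = 0 \cdot 35 \left(-4\right) 7 = 0 \left(-140\right) 7 = 0 \cdot 7 = 0$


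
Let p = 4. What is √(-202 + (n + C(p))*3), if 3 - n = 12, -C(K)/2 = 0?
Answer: I*√229 ≈ 15.133*I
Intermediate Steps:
C(K) = 0 (C(K) = -2*0 = 0)
n = -9 (n = 3 - 1*12 = 3 - 12 = -9)
√(-202 + (n + C(p))*3) = √(-202 + (-9 + 0)*3) = √(-202 - 9*3) = √(-202 - 27) = √(-229) = I*√229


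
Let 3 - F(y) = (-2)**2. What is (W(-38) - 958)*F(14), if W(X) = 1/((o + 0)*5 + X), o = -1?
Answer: 41195/43 ≈ 958.02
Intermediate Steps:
F(y) = -1 (F(y) = 3 - 1*(-2)**2 = 3 - 1*4 = 3 - 4 = -1)
W(X) = 1/(-5 + X) (W(X) = 1/((-1 + 0)*5 + X) = 1/(-1*5 + X) = 1/(-5 + X))
(W(-38) - 958)*F(14) = (1/(-5 - 38) - 958)*(-1) = (1/(-43) - 958)*(-1) = (-1/43 - 958)*(-1) = -41195/43*(-1) = 41195/43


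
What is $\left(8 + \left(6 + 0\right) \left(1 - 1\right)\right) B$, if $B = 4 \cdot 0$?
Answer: $0$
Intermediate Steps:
$B = 0$
$\left(8 + \left(6 + 0\right) \left(1 - 1\right)\right) B = \left(8 + \left(6 + 0\right) \left(1 - 1\right)\right) 0 = \left(8 + 6 \cdot 0\right) 0 = \left(8 + 0\right) 0 = 8 \cdot 0 = 0$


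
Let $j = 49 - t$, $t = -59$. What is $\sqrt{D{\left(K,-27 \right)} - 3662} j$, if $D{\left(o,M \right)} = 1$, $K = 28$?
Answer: $108 i \sqrt{3661} \approx 6534.7 i$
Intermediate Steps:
$j = 108$ ($j = 49 - -59 = 49 + 59 = 108$)
$\sqrt{D{\left(K,-27 \right)} - 3662} j = \sqrt{1 - 3662} \cdot 108 = \sqrt{-3661} \cdot 108 = i \sqrt{3661} \cdot 108 = 108 i \sqrt{3661}$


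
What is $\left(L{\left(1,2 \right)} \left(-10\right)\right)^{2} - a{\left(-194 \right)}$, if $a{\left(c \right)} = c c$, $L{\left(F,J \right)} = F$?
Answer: $-37536$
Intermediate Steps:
$a{\left(c \right)} = c^{2}$
$\left(L{\left(1,2 \right)} \left(-10\right)\right)^{2} - a{\left(-194 \right)} = \left(1 \left(-10\right)\right)^{2} - \left(-194\right)^{2} = \left(-10\right)^{2} - 37636 = 100 - 37636 = -37536$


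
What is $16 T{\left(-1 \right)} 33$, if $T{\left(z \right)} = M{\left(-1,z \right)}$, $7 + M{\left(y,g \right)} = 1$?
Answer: $-3168$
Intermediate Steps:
$M{\left(y,g \right)} = -6$ ($M{\left(y,g \right)} = -7 + 1 = -6$)
$T{\left(z \right)} = -6$
$16 T{\left(-1 \right)} 33 = 16 \left(-6\right) 33 = \left(-96\right) 33 = -3168$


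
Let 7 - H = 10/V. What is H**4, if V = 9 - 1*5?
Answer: 6561/16 ≈ 410.06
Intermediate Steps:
V = 4 (V = 9 - 5 = 4)
H = 9/2 (H = 7 - 10/4 = 7 - 1*5/2 = 7 - 5/2 = 9/2 ≈ 4.5000)
H**4 = (9/2)**4 = 6561/16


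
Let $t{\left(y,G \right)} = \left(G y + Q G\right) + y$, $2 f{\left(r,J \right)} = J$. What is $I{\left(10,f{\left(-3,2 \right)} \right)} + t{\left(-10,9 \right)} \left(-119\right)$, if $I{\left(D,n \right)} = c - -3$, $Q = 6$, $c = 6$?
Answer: $5483$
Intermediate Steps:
$f{\left(r,J \right)} = \frac{J}{2}$
$t{\left(y,G \right)} = y + 6 G + G y$ ($t{\left(y,G \right)} = \left(G y + 6 G\right) + y = \left(6 G + G y\right) + y = y + 6 G + G y$)
$I{\left(D,n \right)} = 9$ ($I{\left(D,n \right)} = 6 - -3 = 6 + 3 = 9$)
$I{\left(10,f{\left(-3,2 \right)} \right)} + t{\left(-10,9 \right)} \left(-119\right) = 9 + \left(-10 + 6 \cdot 9 + 9 \left(-10\right)\right) \left(-119\right) = 9 + \left(-10 + 54 - 90\right) \left(-119\right) = 9 - -5474 = 9 + 5474 = 5483$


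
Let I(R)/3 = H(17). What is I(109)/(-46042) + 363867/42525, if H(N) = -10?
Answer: 398915242/46617525 ≈ 8.5572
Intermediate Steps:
I(R) = -30 (I(R) = 3*(-10) = -30)
I(109)/(-46042) + 363867/42525 = -30/(-46042) + 363867/42525 = -30*(-1/46042) + 363867*(1/42525) = 15/23021 + 17327/2025 = 398915242/46617525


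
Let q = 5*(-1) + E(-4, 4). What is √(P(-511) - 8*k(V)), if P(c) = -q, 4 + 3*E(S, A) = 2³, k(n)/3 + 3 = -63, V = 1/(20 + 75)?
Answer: √14289/3 ≈ 39.846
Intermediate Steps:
V = 1/95 ≈ 0.010526
k(n) = -198 (k(n) = -9 + 3*(-63) = -9 - 189 = -198)
E(S, A) = 4/3 (E(S, A) = -4/3 + (⅓)*2³ = -4/3 + (⅓)*8 = -4/3 + 8/3 = 4/3)
q = -11/3 (q = 5*(-1) + 4/3 = -5 + 4/3 = -11/3 ≈ -3.6667)
P(c) = 11/3 (P(c) = -1*(-11/3) = 11/3)
√(P(-511) - 8*k(V)) = √(11/3 - 8*(-198)) = √(11/3 + 1584) = √(4763/3) = √14289/3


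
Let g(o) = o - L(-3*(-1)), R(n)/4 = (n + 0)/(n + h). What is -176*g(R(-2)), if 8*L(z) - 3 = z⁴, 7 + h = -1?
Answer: 8536/5 ≈ 1707.2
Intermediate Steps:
h = -8 (h = -7 - 1 = -8)
L(z) = 3/8 + z⁴/8
R(n) = 4*n/(-8 + n) (R(n) = 4*((n + 0)/(n - 8)) = 4*(n/(-8 + n)) = 4*n/(-8 + n))
g(o) = -21/2 + o (g(o) = o - (3/8 + (-3*(-1))⁴/8) = o - (3/8 + (⅛)*3⁴) = o - (3/8 + (⅛)*81) = o - (3/8 + 81/8) = o - 1*21/2 = o - 21/2 = -21/2 + o)
-176*g(R(-2)) = -176*(-21/2 + 4*(-2)/(-8 - 2)) = -176*(-21/2 + 4*(-2)/(-10)) = -176*(-21/2 + 4*(-2)*(-⅒)) = -176*(-21/2 + ⅘) = -176*(-97/10) = 8536/5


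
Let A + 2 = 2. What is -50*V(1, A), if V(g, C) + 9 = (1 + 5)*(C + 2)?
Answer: -150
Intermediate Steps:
A = 0 (A = -2 + 2 = 0)
V(g, C) = 3 + 6*C (V(g, C) = -9 + (1 + 5)*(C + 2) = -9 + 6*(2 + C) = -9 + (12 + 6*C) = 3 + 6*C)
-50*V(1, A) = -50*(3 + 6*0) = -50*(3 + 0) = -50*3 = -150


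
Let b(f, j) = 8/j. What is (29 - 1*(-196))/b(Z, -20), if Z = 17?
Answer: -1125/2 ≈ -562.50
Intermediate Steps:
(29 - 1*(-196))/b(Z, -20) = (29 - 1*(-196))/((8/(-20))) = (29 + 196)/((8*(-1/20))) = 225/(-⅖) = 225*(-5/2) = -1125/2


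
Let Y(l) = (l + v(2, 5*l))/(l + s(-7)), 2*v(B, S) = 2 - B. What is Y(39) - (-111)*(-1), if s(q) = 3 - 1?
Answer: -4512/41 ≈ -110.05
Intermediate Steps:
v(B, S) = 1 - B/2 (v(B, S) = (2 - B)/2 = 1 - B/2)
s(q) = 2
Y(l) = l/(2 + l) (Y(l) = (l + (1 - ½*2))/(l + 2) = (l + (1 - 1))/(2 + l) = (l + 0)/(2 + l) = l/(2 + l))
Y(39) - (-111)*(-1) = 39/(2 + 39) - (-111)*(-1) = 39/41 - 1*111 = 39*(1/41) - 111 = 39/41 - 111 = -4512/41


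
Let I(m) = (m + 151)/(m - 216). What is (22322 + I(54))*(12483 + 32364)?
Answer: 6006107899/6 ≈ 1.0010e+9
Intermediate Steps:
I(m) = (151 + m)/(-216 + m)
(22322 + I(54))*(12483 + 32364) = (22322 + (151 + 54)/(-216 + 54))*(12483 + 32364) = (22322 + 205/(-162))*44847 = (22322 - 1/162*205)*44847 = (22322 - 205/162)*44847 = (3615959/162)*44847 = 6006107899/6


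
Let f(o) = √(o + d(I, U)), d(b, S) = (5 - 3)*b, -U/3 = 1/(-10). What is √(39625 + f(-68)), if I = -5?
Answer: √(39625 + I*√78) ≈ 199.06 + 0.022*I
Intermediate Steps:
U = 3/10 (U = -3/(-10) = -3*(-⅒) = 3/10 ≈ 0.30000)
d(b, S) = 2*b
f(o) = √(-10 + o) (f(o) = √(o + 2*(-5)) = √(o - 10) = √(-10 + o))
√(39625 + f(-68)) = √(39625 + √(-10 - 68)) = √(39625 + √(-78)) = √(39625 + I*√78)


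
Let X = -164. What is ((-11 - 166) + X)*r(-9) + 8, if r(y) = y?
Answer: 3077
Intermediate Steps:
((-11 - 166) + X)*r(-9) + 8 = ((-11 - 166) - 164)*(-9) + 8 = (-177 - 164)*(-9) + 8 = -341*(-9) + 8 = 3069 + 8 = 3077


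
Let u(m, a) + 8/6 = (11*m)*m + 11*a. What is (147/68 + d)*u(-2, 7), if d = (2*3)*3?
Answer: 164063/68 ≈ 2412.7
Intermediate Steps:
u(m, a) = -4/3 + 11*a + 11*m² (u(m, a) = -4/3 + ((11*m)*m + 11*a) = -4/3 + (11*m² + 11*a) = -4/3 + (11*a + 11*m²) = -4/3 + 11*a + 11*m²)
d = 18 (d = 6*3 = 18)
(147/68 + d)*u(-2, 7) = (147/68 + 18)*(-4/3 + 11*7 + 11*(-2)²) = (147*(1/68) + 18)*(-4/3 + 77 + 11*4) = (147/68 + 18)*(-4/3 + 77 + 44) = (1371/68)*(359/3) = 164063/68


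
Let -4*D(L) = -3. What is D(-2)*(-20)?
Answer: -15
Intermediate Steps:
D(L) = ¾ (D(L) = -¼*(-3) = ¾)
D(-2)*(-20) = (¾)*(-20) = -15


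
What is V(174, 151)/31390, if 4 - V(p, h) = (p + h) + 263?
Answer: -4/215 ≈ -0.018605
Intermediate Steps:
V(p, h) = -259 - h - p (V(p, h) = 4 - ((p + h) + 263) = 4 - ((h + p) + 263) = 4 - (263 + h + p) = 4 + (-263 - h - p) = -259 - h - p)
V(174, 151)/31390 = (-259 - 1*151 - 1*174)/31390 = (-259 - 151 - 174)*(1/31390) = -584*1/31390 = -4/215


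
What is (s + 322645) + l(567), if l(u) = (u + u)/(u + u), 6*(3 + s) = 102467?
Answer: 2038325/6 ≈ 3.3972e+5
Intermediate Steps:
s = 102449/6 (s = -3 + (1/6)*102467 = -3 + 102467/6 = 102449/6 ≈ 17075.)
l(u) = 1 (l(u) = (2*u)/((2*u)) = (2*u)*(1/(2*u)) = 1)
(s + 322645) + l(567) = (102449/6 + 322645) + 1 = 2038319/6 + 1 = 2038325/6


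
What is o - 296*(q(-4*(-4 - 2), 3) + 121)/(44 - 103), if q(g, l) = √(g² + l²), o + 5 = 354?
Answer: 56407/59 + 888*√65/59 ≈ 1077.4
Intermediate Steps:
o = 349 (o = -5 + 354 = 349)
o - 296*(q(-4*(-4 - 2), 3) + 121)/(44 - 103) = 349 - 296*(√((-4*(-4 - 2))² + 3²) + 121)/(44 - 103) = 349 - 296*(√((-4*(-6))² + 9) + 121)/(-59) = 349 - 296*(√(24² + 9) + 121)*(-1)/59 = 349 - 296*(√(576 + 9) + 121)*(-1)/59 = 349 - 296*(√585 + 121)*(-1)/59 = 349 - 296*(3*√65 + 121)*(-1)/59 = 349 - 296*(121 + 3*√65)*(-1)/59 = 349 - 296*(-121/59 - 3*√65/59) = 349 + (35816/59 + 888*√65/59) = 56407/59 + 888*√65/59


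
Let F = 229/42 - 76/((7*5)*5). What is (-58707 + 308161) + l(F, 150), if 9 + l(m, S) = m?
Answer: 261922519/1050 ≈ 2.4945e+5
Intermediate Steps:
F = 5269/1050 (F = 229*(1/42) - 76/(35*5) = 229/42 - 76/175 = 5269/1050 ≈ 5.0181)
l(m, S) = -9 + m
(-58707 + 308161) + l(F, 150) = (-58707 + 308161) + (-9 + 5269/1050) = 249454 - 4181/1050 = 261922519/1050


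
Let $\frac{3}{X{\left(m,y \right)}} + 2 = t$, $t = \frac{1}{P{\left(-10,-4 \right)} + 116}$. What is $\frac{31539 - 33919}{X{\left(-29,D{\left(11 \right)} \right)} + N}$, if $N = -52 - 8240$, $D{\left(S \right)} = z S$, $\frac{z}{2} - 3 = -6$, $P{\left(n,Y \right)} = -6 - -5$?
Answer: $\frac{545020}{1899213} \approx 0.28697$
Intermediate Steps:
$P{\left(n,Y \right)} = -1$ ($P{\left(n,Y \right)} = -6 + 5 = -1$)
$z = -6$ ($z = 6 + 2 \left(-6\right) = 6 - 12 = -6$)
$D{\left(S \right)} = - 6 S$
$t = \frac{1}{115}$ ($t = \frac{1}{-1 + 116} = \frac{1}{115} \approx 0.0086956$)
$N = -8292$
$X{\left(m,y \right)} = - \frac{345}{229}$ ($X{\left(m,y \right)} = \frac{3}{-2 + \frac{1}{115}} = \frac{3}{- \frac{229}{115}} = 3 \left(- \frac{115}{229}\right) = - \frac{345}{229}$)
$\frac{31539 - 33919}{X{\left(-29,D{\left(11 \right)} \right)} + N} = \frac{31539 - 33919}{- \frac{345}{229} - 8292} = - \frac{2380}{- \frac{1899213}{229}} = \left(-2380\right) \left(- \frac{229}{1899213}\right) = \frac{545020}{1899213}$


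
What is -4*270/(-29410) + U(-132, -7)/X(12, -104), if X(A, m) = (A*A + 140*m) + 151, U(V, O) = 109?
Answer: 1220051/41953365 ≈ 0.029081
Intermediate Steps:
X(A, m) = 151 + A**2 + 140*m (X(A, m) = (A**2 + 140*m) + 151 = 151 + A**2 + 140*m)
-4*270/(-29410) + U(-132, -7)/X(12, -104) = -4*270/(-29410) + 109/(151 + 12**2 + 140*(-104)) = -1080*(-1/29410) + 109/(151 + 144 - 14560) = 108/2941 + 109/(-14265) = 108/2941 + 109*(-1/14265) = 108/2941 - 109/14265 = 1220051/41953365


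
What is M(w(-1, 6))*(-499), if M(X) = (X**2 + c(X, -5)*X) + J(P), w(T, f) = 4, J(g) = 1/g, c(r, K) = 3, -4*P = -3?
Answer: -43912/3 ≈ -14637.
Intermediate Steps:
P = 3/4 (P = -1/4*(-3) = 3/4 ≈ 0.75000)
M(X) = 4/3 + X**2 + 3*X (M(X) = (X**2 + 3*X) + 1/(3/4) = (X**2 + 3*X) + 4/3 = 4/3 + X**2 + 3*X)
M(w(-1, 6))*(-499) = (4/3 + 4**2 + 3*4)*(-499) = (4/3 + 16 + 12)*(-499) = (88/3)*(-499) = -43912/3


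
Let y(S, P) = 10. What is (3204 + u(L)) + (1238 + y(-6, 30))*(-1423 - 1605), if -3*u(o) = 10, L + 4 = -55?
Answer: -11327230/3 ≈ -3.7757e+6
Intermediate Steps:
L = -59 (L = -4 - 55 = -59)
u(o) = -10/3 (u(o) = -1/3*10 = -10/3)
(3204 + u(L)) + (1238 + y(-6, 30))*(-1423 - 1605) = (3204 - 10/3) + (1238 + 10)*(-1423 - 1605) = 9602/3 + 1248*(-3028) = 9602/3 - 3778944 = -11327230/3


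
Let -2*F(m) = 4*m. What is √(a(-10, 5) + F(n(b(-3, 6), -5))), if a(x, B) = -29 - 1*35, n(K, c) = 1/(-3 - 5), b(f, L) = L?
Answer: I*√255/2 ≈ 7.9844*I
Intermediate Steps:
n(K, c) = -⅛ (n(K, c) = 1/(-8) = -⅛)
F(m) = -2*m
a(x, B) = -64 (a(x, B) = -29 - 35 = -64)
√(a(-10, 5) + F(n(b(-3, 6), -5))) = √(-64 - 2*(-⅛)) = √(-64 + ¼) = √(-255/4) = I*√255/2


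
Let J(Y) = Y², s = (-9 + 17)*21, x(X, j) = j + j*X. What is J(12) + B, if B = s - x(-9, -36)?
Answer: 24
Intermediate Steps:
x(X, j) = j + X*j
s = 168 (s = 8*21 = 168)
B = -120 (B = 168 - (-36)*(1 - 9) = 168 - (-36)*(-8) = 168 - 1*288 = 168 - 288 = -120)
J(12) + B = 12² - 120 = 144 - 120 = 24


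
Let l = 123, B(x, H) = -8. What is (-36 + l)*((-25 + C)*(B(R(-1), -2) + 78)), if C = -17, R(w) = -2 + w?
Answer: -255780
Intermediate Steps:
(-36 + l)*((-25 + C)*(B(R(-1), -2) + 78)) = (-36 + 123)*((-25 - 17)*(-8 + 78)) = 87*(-42*70) = 87*(-2940) = -255780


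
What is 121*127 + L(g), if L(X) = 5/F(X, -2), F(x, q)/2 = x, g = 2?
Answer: 61473/4 ≈ 15368.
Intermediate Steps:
F(x, q) = 2*x
L(X) = 5/(2*X) (L(X) = 5/((2*X)) = 5*(1/(2*X)) = 5/(2*X))
121*127 + L(g) = 121*127 + (5/2)/2 = 15367 + (5/2)*(1/2) = 15367 + 5/4 = 61473/4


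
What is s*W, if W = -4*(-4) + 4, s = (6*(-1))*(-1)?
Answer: 120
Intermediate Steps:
s = 6 (s = -6*(-1) = 6)
W = 20 (W = 16 + 4 = 20)
s*W = 6*20 = 120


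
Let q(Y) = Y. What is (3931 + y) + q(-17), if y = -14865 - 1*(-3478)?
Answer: -7473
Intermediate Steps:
y = -11387 (y = -14865 + 3478 = -11387)
(3931 + y) + q(-17) = (3931 - 11387) - 17 = -7456 - 17 = -7473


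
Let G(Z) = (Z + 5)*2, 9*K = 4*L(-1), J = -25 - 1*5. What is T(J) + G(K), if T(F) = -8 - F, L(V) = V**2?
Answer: 296/9 ≈ 32.889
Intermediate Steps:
J = -30 (J = -25 - 5 = -30)
K = 4/9 (K = (4*(-1)**2)/9 = (4*1)/9 = (1/9)*4 = 4/9 ≈ 0.44444)
G(Z) = 10 + 2*Z (G(Z) = (5 + Z)*2 = 10 + 2*Z)
T(J) + G(K) = (-8 - 1*(-30)) + (10 + 2*(4/9)) = (-8 + 30) + (10 + 8/9) = 22 + 98/9 = 296/9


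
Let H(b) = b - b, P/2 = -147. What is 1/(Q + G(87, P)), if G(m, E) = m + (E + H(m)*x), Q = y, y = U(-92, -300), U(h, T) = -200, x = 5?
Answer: -1/407 ≈ -0.0024570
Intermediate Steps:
P = -294 (P = 2*(-147) = -294)
H(b) = 0
y = -200
Q = -200
G(m, E) = E + m (G(m, E) = m + (E + 0*5) = m + (E + 0) = m + E = E + m)
1/(Q + G(87, P)) = 1/(-200 + (-294 + 87)) = 1/(-200 - 207) = 1/(-407) = -1/407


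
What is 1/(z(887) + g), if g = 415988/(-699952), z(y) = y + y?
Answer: 174988/310324715 ≈ 0.00056389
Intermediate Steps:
z(y) = 2*y
g = -103997/174988 (g = 415988*(-1/699952) = -103997/174988 ≈ -0.59431)
1/(z(887) + g) = 1/(2*887 - 103997/174988) = 1/(1774 - 103997/174988) = 1/(310324715/174988) = 174988/310324715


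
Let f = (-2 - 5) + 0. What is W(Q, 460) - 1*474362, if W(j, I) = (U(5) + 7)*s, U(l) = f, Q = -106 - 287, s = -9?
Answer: -474362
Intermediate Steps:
Q = -393
f = -7 (f = -7 + 0 = -7)
U(l) = -7
W(j, I) = 0 (W(j, I) = (-7 + 7)*(-9) = 0*(-9) = 0)
W(Q, 460) - 1*474362 = 0 - 1*474362 = 0 - 474362 = -474362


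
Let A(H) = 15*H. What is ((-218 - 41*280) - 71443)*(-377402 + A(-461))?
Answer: 31952499697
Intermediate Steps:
((-218 - 41*280) - 71443)*(-377402 + A(-461)) = ((-218 - 41*280) - 71443)*(-377402 + 15*(-461)) = ((-218 - 11480) - 71443)*(-377402 - 6915) = (-11698 - 71443)*(-384317) = -83141*(-384317) = 31952499697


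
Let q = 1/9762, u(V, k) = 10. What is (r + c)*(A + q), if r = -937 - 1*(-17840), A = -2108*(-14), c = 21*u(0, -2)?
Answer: 4930189329385/9762 ≈ 5.0504e+8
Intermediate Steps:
c = 210 (c = 21*10 = 210)
A = 29512
q = 1/9762 ≈ 0.00010244
r = 16903 (r = -937 + 17840 = 16903)
(r + c)*(A + q) = (16903 + 210)*(29512 + 1/9762) = 17113*(288096145/9762) = 4930189329385/9762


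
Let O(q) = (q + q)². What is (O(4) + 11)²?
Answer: 5625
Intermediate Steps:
O(q) = 4*q² (O(q) = (2*q)² = 4*q²)
(O(4) + 11)² = (4*4² + 11)² = (4*16 + 11)² = (64 + 11)² = 75² = 5625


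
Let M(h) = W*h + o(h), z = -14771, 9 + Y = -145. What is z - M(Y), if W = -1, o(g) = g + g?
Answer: -14617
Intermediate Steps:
Y = -154 (Y = -9 - 145 = -154)
o(g) = 2*g
M(h) = h (M(h) = -h + 2*h = h)
z - M(Y) = -14771 - 1*(-154) = -14771 + 154 = -14617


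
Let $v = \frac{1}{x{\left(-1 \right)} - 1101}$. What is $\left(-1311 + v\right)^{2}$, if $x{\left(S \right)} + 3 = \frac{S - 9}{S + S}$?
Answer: $\frac{2075875824100}{1207801} \approx 1.7187 \cdot 10^{6}$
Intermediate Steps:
$x{\left(S \right)} = -3 + \frac{-9 + S}{2 S}$ ($x{\left(S \right)} = -3 + \frac{S - 9}{S + S} = -3 + \frac{-9 + S}{2 S}$)
$v = - \frac{1}{1099}$ ($v = \frac{1}{\frac{-9 - -5}{2 \left(-1\right)} - 1101} = \frac{1}{\frac{1}{2} \left(-1\right) \left(-9 + 5\right) - 1101} = \frac{1}{\frac{1}{2} \left(-1\right) \left(-4\right) - 1101} = \frac{1}{2 - 1101} = \frac{1}{-1099} = - \frac{1}{1099} \approx -0.00090992$)
$\left(-1311 + v\right)^{2} = \left(-1311 - \frac{1}{1099}\right)^{2} = \left(- \frac{1440790}{1099}\right)^{2} = \frac{2075875824100}{1207801}$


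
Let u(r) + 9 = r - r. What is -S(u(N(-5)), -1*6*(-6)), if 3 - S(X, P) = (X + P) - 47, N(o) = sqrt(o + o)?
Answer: -23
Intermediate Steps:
N(o) = sqrt(2)*sqrt(o) (N(o) = sqrt(2*o) = sqrt(2)*sqrt(o))
u(r) = -9 (u(r) = -9 + (r - r) = -9 + 0 = -9)
S(X, P) = 50 - P - X (S(X, P) = 3 - ((X + P) - 47) = 3 - ((P + X) - 47) = 3 - (-47 + P + X) = 3 + (47 - P - X) = 50 - P - X)
-S(u(N(-5)), -1*6*(-6)) = -(50 - (-1*6)*(-6) - 1*(-9)) = -(50 - (-6)*(-6) + 9) = -(50 - 1*36 + 9) = -(50 - 36 + 9) = -1*23 = -23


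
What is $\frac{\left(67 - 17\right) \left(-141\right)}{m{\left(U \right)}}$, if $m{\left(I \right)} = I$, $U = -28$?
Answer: $\frac{3525}{14} \approx 251.79$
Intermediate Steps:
$\frac{\left(67 - 17\right) \left(-141\right)}{m{\left(U \right)}} = \frac{\left(67 - 17\right) \left(-141\right)}{-28} = 50 \left(-141\right) \left(- \frac{1}{28}\right) = \left(-7050\right) \left(- \frac{1}{28}\right) = \frac{3525}{14}$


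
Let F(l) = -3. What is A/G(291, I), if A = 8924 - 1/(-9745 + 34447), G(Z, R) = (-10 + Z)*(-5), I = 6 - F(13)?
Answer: -220440647/34706310 ≈ -6.3516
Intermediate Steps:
I = 9 (I = 6 - 1*(-3) = 6 + 3 = 9)
G(Z, R) = 50 - 5*Z
A = 220440647/24702 (A = 8924 - 1/24702 = 220440647/24702 ≈ 8924.0)
A/G(291, I) = 220440647/(24702*(50 - 5*291)) = 220440647/(24702*(50 - 1455)) = (220440647/24702)/(-1405) = (220440647/24702)*(-1/1405) = -220440647/34706310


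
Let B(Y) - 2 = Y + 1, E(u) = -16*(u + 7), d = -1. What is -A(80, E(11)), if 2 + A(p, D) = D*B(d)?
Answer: 578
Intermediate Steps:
E(u) = -112 - 16*u (E(u) = -16*(7 + u) = -112 - 16*u)
B(Y) = 3 + Y (B(Y) = 2 + (Y + 1) = 2 + (1 + Y) = 3 + Y)
A(p, D) = -2 + 2*D (A(p, D) = -2 + D*(3 - 1) = -2 + D*2 = -2 + 2*D)
-A(80, E(11)) = -(-2 + 2*(-112 - 16*11)) = -(-2 + 2*(-112 - 176)) = -(-2 + 2*(-288)) = -(-2 - 576) = -1*(-578) = 578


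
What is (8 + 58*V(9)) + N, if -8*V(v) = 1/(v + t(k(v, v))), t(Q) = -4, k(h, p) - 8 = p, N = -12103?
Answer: -241929/20 ≈ -12096.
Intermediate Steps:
k(h, p) = 8 + p
V(v) = -1/(8*(-4 + v)) (V(v) = -1/(8*(v - 4)) = -1/(8*(-4 + v)))
(8 + 58*V(9)) + N = (8 + 58*(-1/(-32 + 8*9))) - 12103 = (8 + 58*(-1/(-32 + 72))) - 12103 = (8 + 58*(-1/40)) - 12103 = (8 - 29/20) - 12103 = 131/20 - 12103 = -241929/20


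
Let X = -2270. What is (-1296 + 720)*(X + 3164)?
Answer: -514944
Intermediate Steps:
(-1296 + 720)*(X + 3164) = (-1296 + 720)*(-2270 + 3164) = -576*894 = -514944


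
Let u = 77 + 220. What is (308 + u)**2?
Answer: 366025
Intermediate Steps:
u = 297
(308 + u)**2 = (308 + 297)**2 = 605**2 = 366025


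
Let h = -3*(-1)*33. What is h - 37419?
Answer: -37320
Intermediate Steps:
h = 99 (h = 3*33 = 99)
h - 37419 = 99 - 37419 = -37320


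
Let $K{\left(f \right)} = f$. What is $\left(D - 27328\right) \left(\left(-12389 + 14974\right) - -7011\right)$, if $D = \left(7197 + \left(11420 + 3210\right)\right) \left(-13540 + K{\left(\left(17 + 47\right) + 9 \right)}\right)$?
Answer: $-2820950869052$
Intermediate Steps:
$D = -293944209$ ($D = \left(7197 + \left(11420 + 3210\right)\right) \left(-13540 + \left(\left(17 + 47\right) + 9\right)\right) = \left(7197 + 14630\right) \left(-13540 + \left(64 + 9\right)\right) = 21827 \left(-13540 + 73\right) = 21827 \left(-13467\right) = -293944209$)
$\left(D - 27328\right) \left(\left(-12389 + 14974\right) - -7011\right) = \left(-293944209 - 27328\right) \left(\left(-12389 + 14974\right) - -7011\right) = - 293971537 \left(2585 + 7011\right) = \left(-293971537\right) 9596 = -2820950869052$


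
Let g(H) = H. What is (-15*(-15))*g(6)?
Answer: 1350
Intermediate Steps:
(-15*(-15))*g(6) = -15*(-15)*6 = 225*6 = 1350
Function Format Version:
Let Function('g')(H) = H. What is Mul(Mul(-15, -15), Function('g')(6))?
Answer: 1350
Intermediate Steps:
Mul(Mul(-15, -15), Function('g')(6)) = Mul(Mul(-15, -15), 6) = Mul(225, 6) = 1350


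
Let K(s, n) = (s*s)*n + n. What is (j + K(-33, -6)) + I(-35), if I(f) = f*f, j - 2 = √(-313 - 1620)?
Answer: -5313 + I*√1933 ≈ -5313.0 + 43.966*I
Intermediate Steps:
j = 2 + I*√1933 (j = 2 + √(-313 - 1620) = 2 + √(-1933) = 2 + I*√1933 ≈ 2.0 + 43.966*I)
I(f) = f²
K(s, n) = n + n*s² (K(s, n) = s²*n + n = n*s² + n = n + n*s²)
(j + K(-33, -6)) + I(-35) = ((2 + I*√1933) - 6*(1 + (-33)²)) + (-35)² = ((2 + I*√1933) - 6*(1 + 1089)) + 1225 = ((2 + I*√1933) - 6*1090) + 1225 = ((2 + I*√1933) - 6540) + 1225 = (-6538 + I*√1933) + 1225 = -5313 + I*√1933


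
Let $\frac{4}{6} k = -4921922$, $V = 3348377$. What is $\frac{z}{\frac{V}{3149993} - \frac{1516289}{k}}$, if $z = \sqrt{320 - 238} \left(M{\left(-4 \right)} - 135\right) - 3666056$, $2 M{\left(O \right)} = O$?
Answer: $- \frac{21314476868455890966}{7374243841717} - \frac{3186076078465203 \sqrt{82}}{29496975366868} \approx -2.8914 \cdot 10^{6}$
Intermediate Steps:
$k = -7382883$ ($k = \frac{3}{2} \left(-4921922\right) = -7382883$)
$M{\left(O \right)} = \frac{O}{2}$
$z = -3666056 - 137 \sqrt{82}$ ($z = \sqrt{320 - 238} \left(\frac{1}{2} \left(-4\right) - 135\right) - 3666056 = \sqrt{82} \left(-2 - 135\right) - 3666056 = \sqrt{82} \left(-137\right) - 3666056 = - 137 \sqrt{82} - 3666056 = -3666056 - 137 \sqrt{82} \approx -3.6673 \cdot 10^{6}$)
$\frac{z}{\frac{V}{3149993} - \frac{1516289}{k}} = \frac{-3666056 - 137 \sqrt{82}}{\frac{3348377}{3149993} - \frac{1516289}{-7382883}} = \frac{-3666056 - 137 \sqrt{82}}{3348377 \cdot \frac{1}{3149993} - - \frac{1516289}{7382883}} = \frac{-3666056 - 137 \sqrt{82}}{\frac{3348377}{3149993} + \frac{1516289}{7382883}} = \frac{-3666056 - 137 \sqrt{82}}{\frac{29496975366868}{23256029769819}} = \left(-3666056 - 137 \sqrt{82}\right) \frac{23256029769819}{29496975366868} = - \frac{21314476868455890966}{7374243841717} - \frac{3186076078465203 \sqrt{82}}{29496975366868}$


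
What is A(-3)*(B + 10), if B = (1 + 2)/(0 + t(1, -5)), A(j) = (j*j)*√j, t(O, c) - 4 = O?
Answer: 477*I*√3/5 ≈ 165.24*I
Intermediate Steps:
t(O, c) = 4 + O
A(j) = j^(5/2) (A(j) = j²*√j = j^(5/2))
B = ⅗ (B = (1 + 2)/(0 + (4 + 1)) = 3/(0 + 5) = 3/5 = 3*(⅕) = ⅗ ≈ 0.60000)
A(-3)*(B + 10) = (-3)^(5/2)*(⅗ + 10) = (9*I*√3)*(53/5) = 477*I*√3/5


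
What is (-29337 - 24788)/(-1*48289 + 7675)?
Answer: 54125/40614 ≈ 1.3327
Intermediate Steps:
(-29337 - 24788)/(-1*48289 + 7675) = -54125/(-48289 + 7675) = -54125/(-40614) = -54125*(-1/40614) = 54125/40614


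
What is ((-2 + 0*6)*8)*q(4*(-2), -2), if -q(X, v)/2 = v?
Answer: -64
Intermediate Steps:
q(X, v) = -2*v
((-2 + 0*6)*8)*q(4*(-2), -2) = ((-2 + 0*6)*8)*(-2*(-2)) = ((-2 + 0)*8)*4 = -2*8*4 = -16*4 = -64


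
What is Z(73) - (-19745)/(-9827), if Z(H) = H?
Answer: 697626/9827 ≈ 70.991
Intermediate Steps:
Z(73) - (-19745)/(-9827) = 73 - (-19745)/(-9827) = 73 - (-19745)*(-1)/9827 = 73 - 1*19745/9827 = 73 - 19745/9827 = 697626/9827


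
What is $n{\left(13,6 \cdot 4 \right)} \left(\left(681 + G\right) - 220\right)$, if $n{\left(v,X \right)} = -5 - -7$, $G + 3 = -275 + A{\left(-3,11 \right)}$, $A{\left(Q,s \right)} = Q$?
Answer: $360$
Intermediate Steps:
$G = -281$ ($G = -3 - 278 = -281$)
$n{\left(v,X \right)} = 2$ ($n{\left(v,X \right)} = -5 + 7 = 2$)
$n{\left(13,6 \cdot 4 \right)} \left(\left(681 + G\right) - 220\right) = 2 \left(\left(681 - 281\right) - 220\right) = 2 \left(400 - 220\right) = 2 \cdot 180 = 360$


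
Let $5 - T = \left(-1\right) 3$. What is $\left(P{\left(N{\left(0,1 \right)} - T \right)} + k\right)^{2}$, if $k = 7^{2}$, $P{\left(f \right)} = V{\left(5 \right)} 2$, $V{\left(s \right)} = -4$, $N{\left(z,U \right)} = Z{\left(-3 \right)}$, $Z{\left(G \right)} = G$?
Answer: $1681$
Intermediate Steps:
$N{\left(z,U \right)} = -3$
$T = 8$ ($T = 5 - \left(-1\right) 3 = 5 - -3 = 5 + 3 = 8$)
$P{\left(f \right)} = -8$ ($P{\left(f \right)} = \left(-4\right) 2 = -8$)
$k = 49$
$\left(P{\left(N{\left(0,1 \right)} - T \right)} + k\right)^{2} = \left(-8 + 49\right)^{2} = 41^{2} = 1681$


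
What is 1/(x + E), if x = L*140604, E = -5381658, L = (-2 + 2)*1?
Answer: -1/5381658 ≈ -1.8582e-7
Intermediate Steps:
L = 0 (L = 0*1 = 0)
x = 0 (x = 0*140604 = 0)
1/(x + E) = 1/(0 - 5381658) = 1/(-5381658) = -1/5381658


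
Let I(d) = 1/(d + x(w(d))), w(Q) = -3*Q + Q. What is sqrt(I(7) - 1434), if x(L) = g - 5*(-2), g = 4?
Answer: I*sqrt(632373)/21 ≈ 37.868*I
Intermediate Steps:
w(Q) = -2*Q
x(L) = 14 (x(L) = 4 - 5*(-2) = 4 + 10 = 14)
I(d) = 1/(14 + d) (I(d) = 1/(d + 14) = 1/(14 + d))
sqrt(I(7) - 1434) = sqrt(1/(14 + 7) - 1434) = sqrt(1/21 - 1434) = sqrt(-30113/21) = I*sqrt(632373)/21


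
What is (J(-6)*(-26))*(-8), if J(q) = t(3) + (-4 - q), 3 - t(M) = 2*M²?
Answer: -2704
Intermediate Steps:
t(M) = 3 - 2*M²
J(q) = -19 - q (J(q) = (3 - 2*3²) + (-4 - q) = (3 - 2*9) + (-4 - q) = (3 - 18) + (-4 - q) = -15 + (-4 - q) = -19 - q)
(J(-6)*(-26))*(-8) = ((-19 - 1*(-6))*(-26))*(-8) = ((-19 + 6)*(-26))*(-8) = -13*(-26)*(-8) = 338*(-8) = -2704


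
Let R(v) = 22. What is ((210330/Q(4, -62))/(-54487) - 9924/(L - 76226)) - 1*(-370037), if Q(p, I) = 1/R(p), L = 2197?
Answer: 1492245938678999/4033618123 ≈ 3.6995e+5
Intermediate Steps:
Q(p, I) = 1/22
((210330/Q(4, -62))/(-54487) - 9924/(L - 76226)) - 1*(-370037) = ((210330/(1/22))/(-54487) - 9924/(2197 - 76226)) - 1*(-370037) = ((210330*22)*(-1/54487) - 9924/(-74029)) + 370037 = (4627260*(-1/54487) - 9924*(-1/74029)) + 370037 = (-4627260/54487 + 9924/74029) + 370037 = -342010701552/4033618123 + 370037 = 1492245938678999/4033618123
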